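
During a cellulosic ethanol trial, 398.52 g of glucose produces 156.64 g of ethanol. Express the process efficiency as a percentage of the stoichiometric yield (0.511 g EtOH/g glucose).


Fermentation efficiency = (actual / (0.511 * glucose)) * 100
= (156.64 / (0.511 * 398.52)) * 100
= 76.9186%

76.9186%


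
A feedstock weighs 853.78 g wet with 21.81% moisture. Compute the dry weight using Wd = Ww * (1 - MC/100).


Wd = Ww * (1 - MC/100)
= 853.78 * (1 - 21.81/100)
= 667.5706 g

667.5706 g


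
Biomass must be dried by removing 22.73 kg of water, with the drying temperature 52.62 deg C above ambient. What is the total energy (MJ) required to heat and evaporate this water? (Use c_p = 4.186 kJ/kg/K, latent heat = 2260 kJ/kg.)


E = m_water * (4.186 * dT + 2260) / 1000
= 22.73 * (4.186 * 52.62 + 2260) / 1000
= 56.3765 MJ

56.3765 MJ


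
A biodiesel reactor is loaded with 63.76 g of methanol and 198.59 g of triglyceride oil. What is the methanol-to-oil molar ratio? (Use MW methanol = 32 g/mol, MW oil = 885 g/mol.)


Molar ratio = n_MeOH / n_oil = (MeOH/32) / (oil/885) = (MeOH * 885) / (32 * oil)
= (63.76 * 885) / (32 * 198.59)
= 8.8794

8.8794


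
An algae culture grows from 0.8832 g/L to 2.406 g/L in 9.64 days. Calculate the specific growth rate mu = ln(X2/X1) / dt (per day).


mu = ln(X2/X1) / dt
= ln(2.406/0.8832) / 9.64
= 0.1040 per day

0.1040 per day


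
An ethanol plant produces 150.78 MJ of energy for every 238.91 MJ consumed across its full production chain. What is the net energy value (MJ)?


NEV = E_out - E_in
= 150.78 - 238.91
= -88.1300 MJ

-88.1300 MJ


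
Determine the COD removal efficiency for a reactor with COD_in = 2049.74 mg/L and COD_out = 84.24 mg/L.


eta = (COD_in - COD_out) / COD_in * 100
= (2049.74 - 84.24) / 2049.74 * 100
= 95.8902%

95.8902%


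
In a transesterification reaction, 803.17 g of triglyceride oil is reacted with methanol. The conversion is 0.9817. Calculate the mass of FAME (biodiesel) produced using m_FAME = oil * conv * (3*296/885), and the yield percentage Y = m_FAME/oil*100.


m_FAME = oil * conv * (3 * 296 / 885) = oil * conv * (888/885)
= 803.17 * 0.9817 * 888 / 885
= 791.1448 g
Y = m_FAME / oil * 100 = conv * (888/885) * 100
= 0.9817 * 888 / 885 * 100
= 98.50%

791.1448 g FAME; Y = 98.50%


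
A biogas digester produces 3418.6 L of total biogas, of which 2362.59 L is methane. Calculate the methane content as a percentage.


CH4% = V_CH4 / V_total * 100
= 2362.59 / 3418.6 * 100
= 69.1099%

69.1099%


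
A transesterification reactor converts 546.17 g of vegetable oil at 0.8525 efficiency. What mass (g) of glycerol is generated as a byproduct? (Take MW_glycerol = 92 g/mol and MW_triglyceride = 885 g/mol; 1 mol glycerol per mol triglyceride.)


glycerol = oil * conv * (92/885)
= 546.17 * 0.8525 * 92 / 885
= 48.4024 g

48.4024 g


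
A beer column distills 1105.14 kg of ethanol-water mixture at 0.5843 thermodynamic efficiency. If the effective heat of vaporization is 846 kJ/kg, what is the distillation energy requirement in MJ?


E = m * 846 / (eta * 1000)
= 1105.14 * 846 / (0.5843 * 1000)
= 1600.1171 MJ

1600.1171 MJ


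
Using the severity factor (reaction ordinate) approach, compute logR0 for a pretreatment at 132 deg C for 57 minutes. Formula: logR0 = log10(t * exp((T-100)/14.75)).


logR0 = log10(t * exp((T - 100) / 14.75))
= log10(57 * exp((132 - 100) / 14.75))
= 2.6981

2.6981


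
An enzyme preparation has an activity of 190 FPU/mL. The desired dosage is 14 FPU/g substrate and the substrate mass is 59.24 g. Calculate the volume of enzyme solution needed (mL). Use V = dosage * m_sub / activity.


V = dosage * m_sub / activity
V = 14 * 59.24 / 190
V = 4.3651 mL

4.3651 mL


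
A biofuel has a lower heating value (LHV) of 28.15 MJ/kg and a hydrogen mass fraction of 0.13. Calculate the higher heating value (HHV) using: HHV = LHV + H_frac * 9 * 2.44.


HHV = LHV + H_frac * 9 * 2.44
= 28.15 + 0.13 * 9 * 2.44
= 31.0048 MJ/kg

31.0048 MJ/kg


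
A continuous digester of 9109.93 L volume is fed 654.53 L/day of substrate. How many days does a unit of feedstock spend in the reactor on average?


HRT = V / Q
= 9109.93 / 654.53
= 13.9183 days

13.9183 days


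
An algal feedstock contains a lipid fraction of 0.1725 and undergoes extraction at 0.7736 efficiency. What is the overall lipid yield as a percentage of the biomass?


Y = lipid_content * extraction_eff * 100
= 0.1725 * 0.7736 * 100
= 13.3446%

13.3446%


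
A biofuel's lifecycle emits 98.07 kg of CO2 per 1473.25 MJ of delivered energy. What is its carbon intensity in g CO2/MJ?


CI = CO2 * 1000 / E
= 98.07 * 1000 / 1473.25
= 66.5671 g CO2/MJ

66.5671 g CO2/MJ


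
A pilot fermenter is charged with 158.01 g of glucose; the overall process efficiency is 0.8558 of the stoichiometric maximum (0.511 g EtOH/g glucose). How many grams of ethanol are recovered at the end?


Actual ethanol: m = 0.511 * 158.01 * 0.8558
m = 69.1000 g

69.1000 g


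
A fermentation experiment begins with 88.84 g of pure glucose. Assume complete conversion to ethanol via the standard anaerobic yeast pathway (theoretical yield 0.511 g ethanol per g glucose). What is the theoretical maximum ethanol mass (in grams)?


Theoretical ethanol yield: m_EtOH = 0.511 * m_glucose
m_EtOH = 0.511 * 88.84 = 45.3972 g

45.3972 g


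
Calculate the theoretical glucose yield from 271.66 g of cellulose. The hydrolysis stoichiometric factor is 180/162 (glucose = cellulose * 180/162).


glucose = cellulose * 180/162
= 271.66 * 180/162
= 301.8444 g

301.8444 g


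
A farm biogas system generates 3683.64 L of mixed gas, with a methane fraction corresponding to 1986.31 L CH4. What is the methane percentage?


CH4% = V_CH4 / V_total * 100
= 1986.31 / 3683.64 * 100
= 53.9225%

53.9225%


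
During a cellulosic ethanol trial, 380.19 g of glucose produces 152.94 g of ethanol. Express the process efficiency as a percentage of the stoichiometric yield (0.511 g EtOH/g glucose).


Fermentation efficiency = (actual / (0.511 * glucose)) * 100
= (152.94 / (0.511 * 380.19)) * 100
= 78.7226%

78.7226%


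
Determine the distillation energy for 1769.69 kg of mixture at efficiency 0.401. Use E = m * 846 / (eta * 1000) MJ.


E = m * 846 / (eta * 1000)
= 1769.69 * 846 / (0.401 * 1000)
= 3733.5604 MJ

3733.5604 MJ


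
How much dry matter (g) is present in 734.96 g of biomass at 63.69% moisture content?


Wd = Ww * (1 - MC/100)
= 734.96 * (1 - 63.69/100)
= 266.8640 g

266.8640 g


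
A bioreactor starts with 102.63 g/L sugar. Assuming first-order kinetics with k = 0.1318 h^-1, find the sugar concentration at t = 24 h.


S = S0 * exp(-k * t)
S = 102.63 * exp(-0.1318 * 24)
S = 4.3402 g/L

4.3402 g/L


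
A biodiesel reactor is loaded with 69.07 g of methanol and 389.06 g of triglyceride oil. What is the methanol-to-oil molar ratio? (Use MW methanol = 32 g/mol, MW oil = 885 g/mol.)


Molar ratio = n_MeOH / n_oil = (MeOH/32) / (oil/885) = (MeOH * 885) / (32 * oil)
= (69.07 * 885) / (32 * 389.06)
= 4.9098

4.9098


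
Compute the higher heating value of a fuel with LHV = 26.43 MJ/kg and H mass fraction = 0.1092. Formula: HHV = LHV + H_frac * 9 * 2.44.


HHV = LHV + H_frac * 9 * 2.44
= 26.43 + 0.1092 * 9 * 2.44
= 28.8280 MJ/kg

28.8280 MJ/kg


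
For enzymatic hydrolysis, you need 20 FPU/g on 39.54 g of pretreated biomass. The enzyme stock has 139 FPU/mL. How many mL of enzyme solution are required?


V = dosage * m_sub / activity
V = 20 * 39.54 / 139
V = 5.6892 mL

5.6892 mL


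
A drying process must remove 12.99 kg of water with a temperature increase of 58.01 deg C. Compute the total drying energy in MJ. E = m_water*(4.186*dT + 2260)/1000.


E = m_water * (4.186 * dT + 2260) / 1000
= 12.99 * (4.186 * 58.01 + 2260) / 1000
= 32.5118 MJ

32.5118 MJ


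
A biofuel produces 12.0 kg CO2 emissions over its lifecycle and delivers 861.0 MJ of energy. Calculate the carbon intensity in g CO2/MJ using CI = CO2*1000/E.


CI = CO2 * 1000 / E
= 12.0 * 1000 / 861.0
= 13.9373 g CO2/MJ

13.9373 g CO2/MJ


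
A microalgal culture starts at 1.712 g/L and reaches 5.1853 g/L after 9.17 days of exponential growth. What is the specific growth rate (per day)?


mu = ln(X2/X1) / dt
= ln(5.1853/1.712) / 9.17
= 0.1208 per day

0.1208 per day


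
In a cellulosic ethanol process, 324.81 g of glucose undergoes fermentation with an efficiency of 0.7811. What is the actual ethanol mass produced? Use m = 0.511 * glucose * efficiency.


Actual ethanol: m = 0.511 * 324.81 * 0.7811
m = 129.6453 g

129.6453 g


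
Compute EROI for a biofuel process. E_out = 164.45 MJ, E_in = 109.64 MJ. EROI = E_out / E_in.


EROI = E_out / E_in
= 164.45 / 109.64
= 1.4999

1.4999


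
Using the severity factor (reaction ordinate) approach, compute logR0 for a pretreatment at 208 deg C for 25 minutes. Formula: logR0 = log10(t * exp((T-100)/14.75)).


logR0 = log10(t * exp((T - 100) / 14.75))
= log10(25 * exp((208 - 100) / 14.75))
= 4.5779

4.5779


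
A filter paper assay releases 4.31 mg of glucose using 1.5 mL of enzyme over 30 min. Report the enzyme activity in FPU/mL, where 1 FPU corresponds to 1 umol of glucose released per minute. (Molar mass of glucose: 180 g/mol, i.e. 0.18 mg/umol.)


Activity = glucose_mg / (0.18 mg/umol * V_mL * t_min)
= 4.31 / (0.18 * 1.5 * 30)
= 0.5321 FPU/mL

0.5321 FPU/mL


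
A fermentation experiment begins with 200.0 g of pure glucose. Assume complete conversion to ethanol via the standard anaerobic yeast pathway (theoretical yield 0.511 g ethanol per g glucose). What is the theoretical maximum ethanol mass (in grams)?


Theoretical ethanol yield: m_EtOH = 0.511 * m_glucose
m_EtOH = 0.511 * 200.0 = 102.2000 g

102.2000 g


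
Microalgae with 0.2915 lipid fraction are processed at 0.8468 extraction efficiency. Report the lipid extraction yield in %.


Y = lipid_content * extraction_eff * 100
= 0.2915 * 0.8468 * 100
= 24.6842%

24.6842%


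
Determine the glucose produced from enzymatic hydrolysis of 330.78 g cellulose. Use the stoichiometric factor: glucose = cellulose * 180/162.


glucose = cellulose * 180/162
= 330.78 * 180/162
= 367.5333 g

367.5333 g


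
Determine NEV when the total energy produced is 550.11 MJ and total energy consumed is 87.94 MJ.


NEV = E_out - E_in
= 550.11 - 87.94
= 462.1700 MJ

462.1700 MJ


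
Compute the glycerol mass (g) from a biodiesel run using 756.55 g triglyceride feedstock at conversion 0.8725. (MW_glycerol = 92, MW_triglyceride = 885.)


glycerol = oil * conv * (92/885)
= 756.55 * 0.8725 * 92 / 885
= 68.6195 g

68.6195 g


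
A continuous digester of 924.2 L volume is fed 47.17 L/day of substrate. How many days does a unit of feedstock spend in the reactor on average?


HRT = V / Q
= 924.2 / 47.17
= 19.5930 days

19.5930 days


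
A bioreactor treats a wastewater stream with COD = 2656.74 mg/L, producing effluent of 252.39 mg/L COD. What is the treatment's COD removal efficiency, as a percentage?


eta = (COD_in - COD_out) / COD_in * 100
= (2656.74 - 252.39) / 2656.74 * 100
= 90.5000%

90.5000%


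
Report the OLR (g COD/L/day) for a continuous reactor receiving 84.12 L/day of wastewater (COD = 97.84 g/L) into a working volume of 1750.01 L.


OLR = Q * S / V
= 84.12 * 97.84 / 1750.01
= 4.7030 g/L/day

4.7030 g/L/day


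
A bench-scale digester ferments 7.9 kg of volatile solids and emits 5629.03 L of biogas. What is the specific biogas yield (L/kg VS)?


Y = V / VS
= 5629.03 / 7.9
= 712.5354 L/kg VS

712.5354 L/kg VS


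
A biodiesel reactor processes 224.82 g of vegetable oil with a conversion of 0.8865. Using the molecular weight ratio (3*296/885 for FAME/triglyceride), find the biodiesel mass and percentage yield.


m_FAME = oil * conv * (3 * 296 / 885) = oil * conv * (888/885)
= 224.82 * 0.8865 * 888 / 885
= 199.9785 g
Y = m_FAME / oil * 100 = conv * (888/885) * 100
= 0.8865 * 888 / 885 * 100
= 88.95%

199.9785 g FAME; Y = 88.95%


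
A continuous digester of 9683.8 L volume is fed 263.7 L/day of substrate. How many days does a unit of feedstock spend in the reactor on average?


HRT = V / Q
= 9683.8 / 263.7
= 36.7228 days

36.7228 days


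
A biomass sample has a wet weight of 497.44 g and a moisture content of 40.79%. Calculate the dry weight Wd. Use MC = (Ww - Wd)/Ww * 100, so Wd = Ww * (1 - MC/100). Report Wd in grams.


Wd = Ww * (1 - MC/100)
= 497.44 * (1 - 40.79/100)
= 294.5342 g

294.5342 g


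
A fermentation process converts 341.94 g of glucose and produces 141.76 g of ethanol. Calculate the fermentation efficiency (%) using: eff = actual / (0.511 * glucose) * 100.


Fermentation efficiency = (actual / (0.511 * glucose)) * 100
= (141.76 / (0.511 * 341.94)) * 100
= 81.1303%

81.1303%


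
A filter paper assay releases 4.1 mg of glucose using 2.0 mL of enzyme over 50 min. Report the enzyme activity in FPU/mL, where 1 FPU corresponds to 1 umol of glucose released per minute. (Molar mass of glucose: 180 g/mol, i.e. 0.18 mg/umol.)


Activity = glucose_mg / (0.18 mg/umol * V_mL * t_min)
= 4.1 / (0.18 * 2.0 * 50)
= 0.2278 FPU/mL

0.2278 FPU/mL


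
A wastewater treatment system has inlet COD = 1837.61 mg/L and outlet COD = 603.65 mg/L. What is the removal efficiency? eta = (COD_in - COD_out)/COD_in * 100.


eta = (COD_in - COD_out) / COD_in * 100
= (1837.61 - 603.65) / 1837.61 * 100
= 67.1503%

67.1503%


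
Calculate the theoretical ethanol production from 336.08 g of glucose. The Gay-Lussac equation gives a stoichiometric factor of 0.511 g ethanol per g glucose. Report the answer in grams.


Theoretical ethanol yield: m_EtOH = 0.511 * m_glucose
m_EtOH = 0.511 * 336.08 = 171.7369 g

171.7369 g


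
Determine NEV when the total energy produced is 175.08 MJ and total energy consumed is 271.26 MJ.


NEV = E_out - E_in
= 175.08 - 271.26
= -96.1800 MJ

-96.1800 MJ


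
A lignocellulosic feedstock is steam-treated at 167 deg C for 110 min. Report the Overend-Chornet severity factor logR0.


logR0 = log10(t * exp((T - 100) / 14.75))
= log10(110 * exp((167 - 100) / 14.75))
= 4.0141

4.0141


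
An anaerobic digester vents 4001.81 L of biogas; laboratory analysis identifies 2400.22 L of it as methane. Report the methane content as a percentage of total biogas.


CH4% = V_CH4 / V_total * 100
= 2400.22 / 4001.81 * 100
= 59.9784%

59.9784%


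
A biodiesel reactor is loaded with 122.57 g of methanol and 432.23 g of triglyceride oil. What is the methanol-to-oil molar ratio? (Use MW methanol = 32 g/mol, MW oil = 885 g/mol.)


Molar ratio = n_MeOH / n_oil = (MeOH/32) / (oil/885) = (MeOH * 885) / (32 * oil)
= (122.57 * 885) / (32 * 432.23)
= 7.8426

7.8426


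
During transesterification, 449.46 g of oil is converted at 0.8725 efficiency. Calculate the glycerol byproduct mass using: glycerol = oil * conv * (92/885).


glycerol = oil * conv * (92/885)
= 449.46 * 0.8725 * 92 / 885
= 40.7663 g

40.7663 g


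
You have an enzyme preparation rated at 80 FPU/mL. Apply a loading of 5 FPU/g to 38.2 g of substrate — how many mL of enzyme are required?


V = dosage * m_sub / activity
V = 5 * 38.2 / 80
V = 2.3875 mL

2.3875 mL


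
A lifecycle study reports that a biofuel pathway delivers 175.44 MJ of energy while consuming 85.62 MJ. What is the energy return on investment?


EROI = E_out / E_in
= 175.44 / 85.62
= 2.0491

2.0491


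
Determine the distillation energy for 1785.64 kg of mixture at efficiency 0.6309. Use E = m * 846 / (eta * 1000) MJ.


E = m * 846 / (eta * 1000)
= 1785.64 * 846 / (0.6309 * 1000)
= 2394.4388 MJ

2394.4388 MJ


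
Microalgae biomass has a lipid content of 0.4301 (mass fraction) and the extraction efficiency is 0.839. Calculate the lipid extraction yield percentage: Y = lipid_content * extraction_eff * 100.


Y = lipid_content * extraction_eff * 100
= 0.4301 * 0.839 * 100
= 36.0854%

36.0854%


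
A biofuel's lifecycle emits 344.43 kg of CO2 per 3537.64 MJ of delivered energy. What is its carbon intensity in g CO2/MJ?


CI = CO2 * 1000 / E
= 344.43 * 1000 / 3537.64
= 97.3615 g CO2/MJ

97.3615 g CO2/MJ


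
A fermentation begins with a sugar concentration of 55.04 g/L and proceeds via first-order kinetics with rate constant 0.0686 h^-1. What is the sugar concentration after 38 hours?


S = S0 * exp(-k * t)
S = 55.04 * exp(-0.0686 * 38)
S = 4.0603 g/L

4.0603 g/L


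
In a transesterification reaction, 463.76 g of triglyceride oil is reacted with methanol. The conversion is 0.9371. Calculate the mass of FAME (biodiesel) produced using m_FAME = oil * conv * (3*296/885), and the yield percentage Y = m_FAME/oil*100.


m_FAME = oil * conv * (3 * 296 / 885) = oil * conv * (888/885)
= 463.76 * 0.9371 * 888 / 885
= 436.0627 g
Y = m_FAME / oil * 100 = conv * (888/885) * 100
= 0.9371 * 888 / 885 * 100
= 94.03%

436.0627 g FAME; Y = 94.03%


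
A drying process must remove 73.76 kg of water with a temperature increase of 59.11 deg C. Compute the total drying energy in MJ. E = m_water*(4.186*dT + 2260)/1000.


E = m_water * (4.186 * dT + 2260) / 1000
= 73.76 * (4.186 * 59.11 + 2260) / 1000
= 184.9484 MJ

184.9484 MJ


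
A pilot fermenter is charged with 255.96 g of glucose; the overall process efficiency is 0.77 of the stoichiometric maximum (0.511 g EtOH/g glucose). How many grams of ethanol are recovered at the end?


Actual ethanol: m = 0.511 * 255.96 * 0.77
m = 100.7126 g

100.7126 g


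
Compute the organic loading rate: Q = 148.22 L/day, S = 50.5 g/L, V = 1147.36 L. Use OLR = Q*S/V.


OLR = Q * S / V
= 148.22 * 50.5 / 1147.36
= 6.5238 g/L/day

6.5238 g/L/day


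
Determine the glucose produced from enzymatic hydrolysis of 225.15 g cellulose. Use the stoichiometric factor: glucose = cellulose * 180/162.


glucose = cellulose * 180/162
= 225.15 * 180/162
= 250.1667 g

250.1667 g


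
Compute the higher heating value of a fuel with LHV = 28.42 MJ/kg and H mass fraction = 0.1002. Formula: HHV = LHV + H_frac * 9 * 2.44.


HHV = LHV + H_frac * 9 * 2.44
= 28.42 + 0.1002 * 9 * 2.44
= 30.6204 MJ/kg

30.6204 MJ/kg


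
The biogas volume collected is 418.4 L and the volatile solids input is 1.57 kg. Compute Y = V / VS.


Y = V / VS
= 418.4 / 1.57
= 266.4968 L/kg VS

266.4968 L/kg VS


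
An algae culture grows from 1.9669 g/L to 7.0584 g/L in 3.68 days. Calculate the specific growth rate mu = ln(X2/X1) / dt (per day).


mu = ln(X2/X1) / dt
= ln(7.0584/1.9669) / 3.68
= 0.3472 per day

0.3472 per day


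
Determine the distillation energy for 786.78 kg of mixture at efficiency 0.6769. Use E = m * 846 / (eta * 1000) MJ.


E = m * 846 / (eta * 1000)
= 786.78 * 846 / (0.6769 * 1000)
= 983.3297 MJ

983.3297 MJ


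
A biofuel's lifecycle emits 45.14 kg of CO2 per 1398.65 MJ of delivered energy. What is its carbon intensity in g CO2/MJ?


CI = CO2 * 1000 / E
= 45.14 * 1000 / 1398.65
= 32.2740 g CO2/MJ

32.2740 g CO2/MJ


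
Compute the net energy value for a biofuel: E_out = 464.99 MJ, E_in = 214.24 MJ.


NEV = E_out - E_in
= 464.99 - 214.24
= 250.7500 MJ

250.7500 MJ


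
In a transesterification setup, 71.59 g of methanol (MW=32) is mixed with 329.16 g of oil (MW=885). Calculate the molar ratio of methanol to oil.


Molar ratio = n_MeOH / n_oil = (MeOH/32) / (oil/885) = (MeOH * 885) / (32 * oil)
= (71.59 * 885) / (32 * 329.16)
= 6.0150

6.0150


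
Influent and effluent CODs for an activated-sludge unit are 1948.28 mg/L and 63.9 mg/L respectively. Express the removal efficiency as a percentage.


eta = (COD_in - COD_out) / COD_in * 100
= (1948.28 - 63.9) / 1948.28 * 100
= 96.7202%

96.7202%


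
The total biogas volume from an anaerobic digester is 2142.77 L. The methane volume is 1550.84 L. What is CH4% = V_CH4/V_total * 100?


CH4% = V_CH4 / V_total * 100
= 1550.84 / 2142.77 * 100
= 72.3755%

72.3755%


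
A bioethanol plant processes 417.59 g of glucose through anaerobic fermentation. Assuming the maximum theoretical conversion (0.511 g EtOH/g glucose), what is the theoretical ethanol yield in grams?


Theoretical ethanol yield: m_EtOH = 0.511 * m_glucose
m_EtOH = 0.511 * 417.59 = 213.3885 g

213.3885 g


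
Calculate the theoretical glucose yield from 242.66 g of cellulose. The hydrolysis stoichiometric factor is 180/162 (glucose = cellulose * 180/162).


glucose = cellulose * 180/162
= 242.66 * 180/162
= 269.6222 g

269.6222 g


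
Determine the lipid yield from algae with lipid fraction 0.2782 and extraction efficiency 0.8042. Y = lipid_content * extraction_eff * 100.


Y = lipid_content * extraction_eff * 100
= 0.2782 * 0.8042 * 100
= 22.3728%

22.3728%


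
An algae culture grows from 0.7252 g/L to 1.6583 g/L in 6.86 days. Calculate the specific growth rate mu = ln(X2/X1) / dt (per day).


mu = ln(X2/X1) / dt
= ln(1.6583/0.7252) / 6.86
= 0.1206 per day

0.1206 per day


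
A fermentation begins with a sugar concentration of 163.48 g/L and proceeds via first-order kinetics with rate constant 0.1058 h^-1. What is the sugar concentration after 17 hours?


S = S0 * exp(-k * t)
S = 163.48 * exp(-0.1058 * 17)
S = 27.0609 g/L

27.0609 g/L


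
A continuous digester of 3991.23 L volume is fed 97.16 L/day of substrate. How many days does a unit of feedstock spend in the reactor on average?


HRT = V / Q
= 3991.23 / 97.16
= 41.0789 days

41.0789 days


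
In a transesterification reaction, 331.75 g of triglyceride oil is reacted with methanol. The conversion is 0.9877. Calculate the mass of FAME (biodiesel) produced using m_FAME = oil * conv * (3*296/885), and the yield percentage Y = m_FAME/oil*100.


m_FAME = oil * conv * (3 * 296 / 885) = oil * conv * (888/885)
= 331.75 * 0.9877 * 888 / 885
= 328.7802 g
Y = m_FAME / oil * 100 = conv * (888/885) * 100
= 0.9877 * 888 / 885 * 100
= 99.10%

328.7802 g FAME; Y = 99.10%


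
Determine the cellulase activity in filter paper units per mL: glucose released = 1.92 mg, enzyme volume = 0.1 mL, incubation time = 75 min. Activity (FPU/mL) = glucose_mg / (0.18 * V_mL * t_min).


Activity = glucose_mg / (0.18 mg/umol * V_mL * t_min)
= 1.92 / (0.18 * 0.1 * 75)
= 1.4222 FPU/mL

1.4222 FPU/mL


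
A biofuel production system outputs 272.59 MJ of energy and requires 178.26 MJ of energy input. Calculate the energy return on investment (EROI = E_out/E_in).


EROI = E_out / E_in
= 272.59 / 178.26
= 1.5292

1.5292


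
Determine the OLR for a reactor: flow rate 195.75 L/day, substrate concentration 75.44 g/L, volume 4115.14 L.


OLR = Q * S / V
= 195.75 * 75.44 / 4115.14
= 3.5885 g/L/day

3.5885 g/L/day


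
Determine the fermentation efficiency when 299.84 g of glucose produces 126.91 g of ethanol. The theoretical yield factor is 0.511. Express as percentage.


Fermentation efficiency = (actual / (0.511 * glucose)) * 100
= (126.91 / (0.511 * 299.84)) * 100
= 82.8296%

82.8296%


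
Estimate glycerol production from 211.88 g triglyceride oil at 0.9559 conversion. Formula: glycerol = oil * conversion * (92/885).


glycerol = oil * conv * (92/885)
= 211.88 * 0.9559 * 92 / 885
= 21.0546 g

21.0546 g


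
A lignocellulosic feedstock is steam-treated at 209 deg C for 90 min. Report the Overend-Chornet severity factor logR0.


logR0 = log10(t * exp((T - 100) / 14.75))
= log10(90 * exp((209 - 100) / 14.75))
= 5.1636

5.1636


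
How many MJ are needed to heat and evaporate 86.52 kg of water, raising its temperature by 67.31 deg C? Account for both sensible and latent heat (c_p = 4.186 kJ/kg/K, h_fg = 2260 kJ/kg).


E = m_water * (4.186 * dT + 2260) / 1000
= 86.52 * (4.186 * 67.31 + 2260) / 1000
= 219.9130 MJ

219.9130 MJ


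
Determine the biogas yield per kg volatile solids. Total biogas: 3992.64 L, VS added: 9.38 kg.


Y = V / VS
= 3992.64 / 9.38
= 425.6546 L/kg VS

425.6546 L/kg VS


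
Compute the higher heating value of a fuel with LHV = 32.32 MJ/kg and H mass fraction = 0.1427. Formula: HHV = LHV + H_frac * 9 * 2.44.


HHV = LHV + H_frac * 9 * 2.44
= 32.32 + 0.1427 * 9 * 2.44
= 35.4537 MJ/kg

35.4537 MJ/kg


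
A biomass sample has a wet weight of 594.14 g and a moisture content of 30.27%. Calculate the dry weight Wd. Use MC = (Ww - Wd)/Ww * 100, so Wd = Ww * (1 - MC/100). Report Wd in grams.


Wd = Ww * (1 - MC/100)
= 594.14 * (1 - 30.27/100)
= 414.2938 g

414.2938 g


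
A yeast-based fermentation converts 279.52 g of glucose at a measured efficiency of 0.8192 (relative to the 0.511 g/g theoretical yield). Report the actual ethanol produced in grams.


Actual ethanol: m = 0.511 * 279.52 * 0.8192
m = 117.0102 g

117.0102 g


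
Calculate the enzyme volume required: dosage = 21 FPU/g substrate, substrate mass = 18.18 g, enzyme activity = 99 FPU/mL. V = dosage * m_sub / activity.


V = dosage * m_sub / activity
V = 21 * 18.18 / 99
V = 3.8564 mL

3.8564 mL


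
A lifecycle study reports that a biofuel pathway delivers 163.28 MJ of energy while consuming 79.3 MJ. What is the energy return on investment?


EROI = E_out / E_in
= 163.28 / 79.3
= 2.0590

2.0590


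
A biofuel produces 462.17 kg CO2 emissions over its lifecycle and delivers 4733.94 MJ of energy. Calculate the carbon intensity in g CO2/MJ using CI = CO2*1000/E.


CI = CO2 * 1000 / E
= 462.17 * 1000 / 4733.94
= 97.6290 g CO2/MJ

97.6290 g CO2/MJ


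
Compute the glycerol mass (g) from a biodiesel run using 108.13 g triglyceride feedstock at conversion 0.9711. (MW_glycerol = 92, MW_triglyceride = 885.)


glycerol = oil * conv * (92/885)
= 108.13 * 0.9711 * 92 / 885
= 10.9158 g

10.9158 g


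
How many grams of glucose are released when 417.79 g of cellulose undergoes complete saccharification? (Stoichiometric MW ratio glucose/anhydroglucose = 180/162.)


glucose = cellulose * 180/162
= 417.79 * 180/162
= 464.2111 g

464.2111 g


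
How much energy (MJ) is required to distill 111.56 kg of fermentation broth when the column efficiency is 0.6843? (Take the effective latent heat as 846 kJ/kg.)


E = m * 846 / (eta * 1000)
= 111.56 * 846 / (0.6843 * 1000)
= 137.9216 MJ

137.9216 MJ


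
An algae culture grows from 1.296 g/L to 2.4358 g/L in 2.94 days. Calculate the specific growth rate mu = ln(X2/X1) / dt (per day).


mu = ln(X2/X1) / dt
= ln(2.4358/1.296) / 2.94
= 0.2146 per day

0.2146 per day


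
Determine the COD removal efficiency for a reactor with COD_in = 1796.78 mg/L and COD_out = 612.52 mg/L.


eta = (COD_in - COD_out) / COD_in * 100
= (1796.78 - 612.52) / 1796.78 * 100
= 65.9101%

65.9101%


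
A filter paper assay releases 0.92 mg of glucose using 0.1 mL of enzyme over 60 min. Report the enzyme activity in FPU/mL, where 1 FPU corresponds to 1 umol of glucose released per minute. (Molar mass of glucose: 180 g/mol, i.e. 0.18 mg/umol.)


Activity = glucose_mg / (0.18 mg/umol * V_mL * t_min)
= 0.92 / (0.18 * 0.1 * 60)
= 0.8519 FPU/mL

0.8519 FPU/mL


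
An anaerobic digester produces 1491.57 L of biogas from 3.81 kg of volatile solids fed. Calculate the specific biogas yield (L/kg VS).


Y = V / VS
= 1491.57 / 3.81
= 391.4882 L/kg VS

391.4882 L/kg VS


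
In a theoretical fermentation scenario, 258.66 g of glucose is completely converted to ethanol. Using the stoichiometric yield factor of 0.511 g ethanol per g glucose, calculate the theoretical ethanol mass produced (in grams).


Theoretical ethanol yield: m_EtOH = 0.511 * m_glucose
m_EtOH = 0.511 * 258.66 = 132.1753 g

132.1753 g


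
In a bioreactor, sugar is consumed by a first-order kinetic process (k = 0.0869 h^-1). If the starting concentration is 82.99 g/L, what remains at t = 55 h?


S = S0 * exp(-k * t)
S = 82.99 * exp(-0.0869 * 55)
S = 0.6971 g/L

0.6971 g/L


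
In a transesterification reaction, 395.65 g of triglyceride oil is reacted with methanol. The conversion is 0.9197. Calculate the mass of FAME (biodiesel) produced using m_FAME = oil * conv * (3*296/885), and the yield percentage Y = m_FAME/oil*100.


m_FAME = oil * conv * (3 * 296 / 885) = oil * conv * (888/885)
= 395.65 * 0.9197 * 888 / 885
= 365.1128 g
Y = m_FAME / oil * 100 = conv * (888/885) * 100
= 0.9197 * 888 / 885 * 100
= 92.28%

365.1128 g FAME; Y = 92.28%


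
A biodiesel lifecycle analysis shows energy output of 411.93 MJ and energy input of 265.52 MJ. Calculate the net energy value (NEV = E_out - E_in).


NEV = E_out - E_in
= 411.93 - 265.52
= 146.4100 MJ

146.4100 MJ


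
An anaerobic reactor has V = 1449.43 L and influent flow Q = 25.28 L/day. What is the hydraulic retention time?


HRT = V / Q
= 1449.43 / 25.28
= 57.3350 days

57.3350 days


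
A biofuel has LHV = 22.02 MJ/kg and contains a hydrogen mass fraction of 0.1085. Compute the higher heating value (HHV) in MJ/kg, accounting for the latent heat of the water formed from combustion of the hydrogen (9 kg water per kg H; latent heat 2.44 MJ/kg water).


HHV = LHV + H_frac * 9 * 2.44
= 22.02 + 0.1085 * 9 * 2.44
= 24.4027 MJ/kg

24.4027 MJ/kg


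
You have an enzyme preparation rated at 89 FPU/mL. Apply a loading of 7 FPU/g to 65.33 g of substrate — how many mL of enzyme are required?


V = dosage * m_sub / activity
V = 7 * 65.33 / 89
V = 5.1383 mL

5.1383 mL


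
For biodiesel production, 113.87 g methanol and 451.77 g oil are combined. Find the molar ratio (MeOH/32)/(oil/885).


Molar ratio = n_MeOH / n_oil = (MeOH/32) / (oil/885) = (MeOH * 885) / (32 * oil)
= (113.87 * 885) / (32 * 451.77)
= 6.9708

6.9708


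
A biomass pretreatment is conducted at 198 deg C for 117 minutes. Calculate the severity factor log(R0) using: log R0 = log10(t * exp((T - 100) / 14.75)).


logR0 = log10(t * exp((T - 100) / 14.75))
= log10(117 * exp((198 - 100) / 14.75))
= 4.9537

4.9537


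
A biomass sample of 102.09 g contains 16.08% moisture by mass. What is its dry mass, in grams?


Wd = Ww * (1 - MC/100)
= 102.09 * (1 - 16.08/100)
= 85.6739 g

85.6739 g


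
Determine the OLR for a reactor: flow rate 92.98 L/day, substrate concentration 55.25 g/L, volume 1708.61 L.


OLR = Q * S / V
= 92.98 * 55.25 / 1708.61
= 3.0066 g/L/day

3.0066 g/L/day


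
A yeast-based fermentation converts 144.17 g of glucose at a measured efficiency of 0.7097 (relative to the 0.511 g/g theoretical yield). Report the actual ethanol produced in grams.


Actual ethanol: m = 0.511 * 144.17 * 0.7097
m = 52.2842 g

52.2842 g


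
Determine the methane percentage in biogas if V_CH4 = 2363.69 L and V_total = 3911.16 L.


CH4% = V_CH4 / V_total * 100
= 2363.69 / 3911.16 * 100
= 60.4345%

60.4345%


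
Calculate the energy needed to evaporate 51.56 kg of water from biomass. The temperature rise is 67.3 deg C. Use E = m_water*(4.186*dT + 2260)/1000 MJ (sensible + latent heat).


E = m_water * (4.186 * dT + 2260) / 1000
= 51.56 * (4.186 * 67.3 + 2260) / 1000
= 131.0510 MJ

131.0510 MJ


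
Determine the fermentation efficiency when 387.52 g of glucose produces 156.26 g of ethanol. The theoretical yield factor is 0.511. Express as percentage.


Fermentation efficiency = (actual / (0.511 * glucose)) * 100
= (156.26 / (0.511 * 387.52)) * 100
= 78.9101%

78.9101%


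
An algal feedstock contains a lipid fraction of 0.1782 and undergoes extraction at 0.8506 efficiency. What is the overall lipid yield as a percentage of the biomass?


Y = lipid_content * extraction_eff * 100
= 0.1782 * 0.8506 * 100
= 15.1577%

15.1577%


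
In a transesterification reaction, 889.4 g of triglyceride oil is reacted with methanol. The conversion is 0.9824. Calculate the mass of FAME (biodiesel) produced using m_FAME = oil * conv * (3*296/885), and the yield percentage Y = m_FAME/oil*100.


m_FAME = oil * conv * (3 * 296 / 885) = oil * conv * (888/885)
= 889.4 * 0.9824 * 888 / 885
= 876.7084 g
Y = m_FAME / oil * 100 = conv * (888/885) * 100
= 0.9824 * 888 / 885 * 100
= 98.57%

876.7084 g FAME; Y = 98.57%


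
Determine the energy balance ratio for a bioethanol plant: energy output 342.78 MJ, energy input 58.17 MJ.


EROI = E_out / E_in
= 342.78 / 58.17
= 5.8927

5.8927


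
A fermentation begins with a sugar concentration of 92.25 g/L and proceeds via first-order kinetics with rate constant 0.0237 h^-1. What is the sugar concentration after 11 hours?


S = S0 * exp(-k * t)
S = 92.25 * exp(-0.0237 * 11)
S = 71.0797 g/L

71.0797 g/L


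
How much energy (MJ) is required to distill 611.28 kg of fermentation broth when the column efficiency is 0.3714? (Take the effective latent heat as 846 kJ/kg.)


E = m * 846 / (eta * 1000)
= 611.28 * 846 / (0.3714 * 1000)
= 1392.4149 MJ

1392.4149 MJ


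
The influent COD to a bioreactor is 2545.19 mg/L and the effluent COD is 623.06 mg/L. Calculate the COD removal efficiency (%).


eta = (COD_in - COD_out) / COD_in * 100
= (2545.19 - 623.06) / 2545.19 * 100
= 75.5201%

75.5201%


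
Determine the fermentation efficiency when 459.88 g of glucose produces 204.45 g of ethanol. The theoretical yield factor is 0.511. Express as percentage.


Fermentation efficiency = (actual / (0.511 * glucose)) * 100
= (204.45 / (0.511 * 459.88)) * 100
= 87.0005%

87.0005%


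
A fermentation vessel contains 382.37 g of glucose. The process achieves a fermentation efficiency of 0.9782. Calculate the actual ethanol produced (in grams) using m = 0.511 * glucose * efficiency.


Actual ethanol: m = 0.511 * 382.37 * 0.9782
m = 191.1315 g

191.1315 g


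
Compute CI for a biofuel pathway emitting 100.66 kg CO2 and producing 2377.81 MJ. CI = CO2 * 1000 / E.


CI = CO2 * 1000 / E
= 100.66 * 1000 / 2377.81
= 42.3331 g CO2/MJ

42.3331 g CO2/MJ


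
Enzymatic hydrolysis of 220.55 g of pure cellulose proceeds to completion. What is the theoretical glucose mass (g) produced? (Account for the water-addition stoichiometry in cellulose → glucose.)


glucose = cellulose * 180/162
= 220.55 * 180/162
= 245.0556 g

245.0556 g


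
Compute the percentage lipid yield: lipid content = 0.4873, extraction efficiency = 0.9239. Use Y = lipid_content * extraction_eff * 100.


Y = lipid_content * extraction_eff * 100
= 0.4873 * 0.9239 * 100
= 45.0216%

45.0216%


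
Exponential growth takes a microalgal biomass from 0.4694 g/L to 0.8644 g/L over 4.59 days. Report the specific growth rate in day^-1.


mu = ln(X2/X1) / dt
= ln(0.8644/0.4694) / 4.59
= 0.1330 per day

0.1330 per day


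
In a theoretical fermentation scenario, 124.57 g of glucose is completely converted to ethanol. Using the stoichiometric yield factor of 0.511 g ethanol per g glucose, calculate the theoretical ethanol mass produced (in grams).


Theoretical ethanol yield: m_EtOH = 0.511 * m_glucose
m_EtOH = 0.511 * 124.57 = 63.6553 g

63.6553 g


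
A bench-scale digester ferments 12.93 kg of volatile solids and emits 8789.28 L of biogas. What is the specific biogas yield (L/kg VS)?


Y = V / VS
= 8789.28 / 12.93
= 679.7587 L/kg VS

679.7587 L/kg VS


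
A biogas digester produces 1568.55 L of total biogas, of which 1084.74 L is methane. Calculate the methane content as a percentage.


CH4% = V_CH4 / V_total * 100
= 1084.74 / 1568.55 * 100
= 69.1556%

69.1556%


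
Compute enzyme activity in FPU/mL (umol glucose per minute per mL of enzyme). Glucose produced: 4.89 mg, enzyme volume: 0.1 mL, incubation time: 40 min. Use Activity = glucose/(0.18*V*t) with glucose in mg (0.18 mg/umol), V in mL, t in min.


Activity = glucose_mg / (0.18 mg/umol * V_mL * t_min)
= 4.89 / (0.18 * 0.1 * 40)
= 6.7917 FPU/mL

6.7917 FPU/mL


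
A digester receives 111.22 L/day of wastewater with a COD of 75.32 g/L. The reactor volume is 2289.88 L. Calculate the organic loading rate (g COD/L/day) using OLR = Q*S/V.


OLR = Q * S / V
= 111.22 * 75.32 / 2289.88
= 3.6583 g/L/day

3.6583 g/L/day


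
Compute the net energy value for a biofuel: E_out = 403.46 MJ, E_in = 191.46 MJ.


NEV = E_out - E_in
= 403.46 - 191.46
= 212.0000 MJ

212.0000 MJ


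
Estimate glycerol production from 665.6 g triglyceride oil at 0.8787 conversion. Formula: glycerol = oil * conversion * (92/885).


glycerol = oil * conv * (92/885)
= 665.6 * 0.8787 * 92 / 885
= 60.7993 g

60.7993 g


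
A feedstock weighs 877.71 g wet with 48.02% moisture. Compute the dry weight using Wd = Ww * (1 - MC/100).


Wd = Ww * (1 - MC/100)
= 877.71 * (1 - 48.02/100)
= 456.2337 g

456.2337 g


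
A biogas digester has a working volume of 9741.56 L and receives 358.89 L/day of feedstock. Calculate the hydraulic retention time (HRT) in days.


HRT = V / Q
= 9741.56 / 358.89
= 27.1436 days

27.1436 days


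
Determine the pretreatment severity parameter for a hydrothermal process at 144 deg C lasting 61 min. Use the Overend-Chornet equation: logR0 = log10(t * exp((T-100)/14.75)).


logR0 = log10(t * exp((T - 100) / 14.75))
= log10(61 * exp((144 - 100) / 14.75))
= 3.0809

3.0809


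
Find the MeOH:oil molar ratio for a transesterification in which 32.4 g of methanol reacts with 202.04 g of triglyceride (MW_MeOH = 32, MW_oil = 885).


Molar ratio = n_MeOH / n_oil = (MeOH/32) / (oil/885) = (MeOH * 885) / (32 * oil)
= (32.4 * 885) / (32 * 202.04)
= 4.4351

4.4351


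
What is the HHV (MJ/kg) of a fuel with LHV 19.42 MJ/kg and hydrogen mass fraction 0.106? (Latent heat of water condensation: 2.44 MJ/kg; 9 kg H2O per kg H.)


HHV = LHV + H_frac * 9 * 2.44
= 19.42 + 0.106 * 9 * 2.44
= 21.7478 MJ/kg

21.7478 MJ/kg


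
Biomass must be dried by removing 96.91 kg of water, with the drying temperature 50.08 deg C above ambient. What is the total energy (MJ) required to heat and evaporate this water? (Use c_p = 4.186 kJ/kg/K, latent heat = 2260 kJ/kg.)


E = m_water * (4.186 * dT + 2260) / 1000
= 96.91 * (4.186 * 50.08 + 2260) / 1000
= 239.3323 MJ

239.3323 MJ


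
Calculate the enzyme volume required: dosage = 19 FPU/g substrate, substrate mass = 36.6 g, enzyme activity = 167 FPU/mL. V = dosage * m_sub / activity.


V = dosage * m_sub / activity
V = 19 * 36.6 / 167
V = 4.1641 mL

4.1641 mL


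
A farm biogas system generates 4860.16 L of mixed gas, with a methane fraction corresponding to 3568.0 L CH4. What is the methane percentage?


CH4% = V_CH4 / V_total * 100
= 3568.0 / 4860.16 * 100
= 73.4132%

73.4132%


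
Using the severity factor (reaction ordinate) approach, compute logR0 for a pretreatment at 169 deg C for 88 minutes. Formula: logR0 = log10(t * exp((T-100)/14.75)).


logR0 = log10(t * exp((T - 100) / 14.75))
= log10(88 * exp((169 - 100) / 14.75))
= 3.9761

3.9761


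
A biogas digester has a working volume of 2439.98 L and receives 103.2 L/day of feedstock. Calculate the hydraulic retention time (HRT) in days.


HRT = V / Q
= 2439.98 / 103.2
= 23.6432 days

23.6432 days


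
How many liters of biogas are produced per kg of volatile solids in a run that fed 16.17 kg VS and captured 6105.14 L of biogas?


Y = V / VS
= 6105.14 / 16.17
= 377.5597 L/kg VS

377.5597 L/kg VS


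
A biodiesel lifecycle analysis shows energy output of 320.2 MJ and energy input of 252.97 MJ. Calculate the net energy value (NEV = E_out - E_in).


NEV = E_out - E_in
= 320.2 - 252.97
= 67.2300 MJ

67.2300 MJ


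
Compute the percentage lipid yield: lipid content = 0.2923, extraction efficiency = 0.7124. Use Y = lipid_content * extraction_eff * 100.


Y = lipid_content * extraction_eff * 100
= 0.2923 * 0.7124 * 100
= 20.8235%

20.8235%


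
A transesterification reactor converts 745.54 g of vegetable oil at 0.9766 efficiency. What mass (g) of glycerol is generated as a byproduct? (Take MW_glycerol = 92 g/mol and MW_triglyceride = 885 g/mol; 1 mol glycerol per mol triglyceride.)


glycerol = oil * conv * (92/885)
= 745.54 * 0.9766 * 92 / 885
= 75.6889 g

75.6889 g


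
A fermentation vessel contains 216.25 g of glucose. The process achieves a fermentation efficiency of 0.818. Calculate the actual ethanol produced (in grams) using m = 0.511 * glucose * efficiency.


Actual ethanol: m = 0.511 * 216.25 * 0.818
m = 90.3921 g

90.3921 g
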